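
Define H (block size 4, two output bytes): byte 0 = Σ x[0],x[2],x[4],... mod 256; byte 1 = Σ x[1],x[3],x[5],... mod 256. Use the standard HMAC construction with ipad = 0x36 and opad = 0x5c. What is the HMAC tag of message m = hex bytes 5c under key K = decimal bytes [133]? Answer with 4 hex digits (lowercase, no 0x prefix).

Key decimal bytes [133] = 85 is 1 byte ≤ B = 4; zero-pad to 4 bytes: K' = 85 00 00 00.
K' ⊕ ipad = b3 36 36 36.  K' ⊕ opad = d9 5c 5c 5c.
Inner input = (K'⊕ipad) ∥ m = b3 36 36 36 ∥ 5c.
Inner hash: even-index sum = 325 mod 256 = 69; odd-index sum = 108 mod 256 = 108 → 45 6c.
Outer input = (K'⊕opad) ∥ inner = d9 5c 5c 5c ∥ 45 6c.
Outer hash (tag): even-index sum = 378 mod 256 = 122; odd-index sum = 292 mod 256 = 36 → 7a 24.

7a24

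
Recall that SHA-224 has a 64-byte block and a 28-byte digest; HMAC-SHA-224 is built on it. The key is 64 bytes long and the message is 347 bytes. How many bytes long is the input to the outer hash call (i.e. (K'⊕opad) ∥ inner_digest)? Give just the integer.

92

Key is 64 ≤ 64 bytes, zero-padded: |K'| = 64.
Outer input = (K'⊕opad) ∥ H(inner) → 64 + 28 = 92 bytes.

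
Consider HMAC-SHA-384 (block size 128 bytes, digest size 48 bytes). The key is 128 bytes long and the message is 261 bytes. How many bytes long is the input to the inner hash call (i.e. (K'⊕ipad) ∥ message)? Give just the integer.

389

Key is 128 ≤ 128 bytes, zero-padded: |K'| = 128.
Inner input = (K'⊕ipad) ∥ m → 128 + 261 = 389 bytes.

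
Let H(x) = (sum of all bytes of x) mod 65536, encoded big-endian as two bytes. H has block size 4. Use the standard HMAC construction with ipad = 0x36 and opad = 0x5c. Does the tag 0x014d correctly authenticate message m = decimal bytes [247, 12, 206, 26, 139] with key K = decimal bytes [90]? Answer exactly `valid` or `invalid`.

invalid

Key decimal bytes [90] = 5a is 1 byte ≤ B = 4; zero-pad to 4 bytes: K' = 5a 00 00 00.
K' ⊕ ipad = 6c 36 36 36; K' ⊕ opad = 06 5c 5c 5c.
Inner hash: sum = 108+54+54+54+247+12+206+26+139 = 900 → 03 84.
Outer hash (recomputed tag): sum = 6+92+92+92+3+132 = 417 → 01 a1.
Recomputed tag = 01a1; claimed = 014d → mismatch.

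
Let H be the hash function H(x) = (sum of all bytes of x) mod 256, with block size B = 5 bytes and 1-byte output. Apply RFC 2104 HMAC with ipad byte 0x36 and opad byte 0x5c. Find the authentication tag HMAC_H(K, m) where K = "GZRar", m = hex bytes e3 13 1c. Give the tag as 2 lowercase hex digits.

88

Key "GZRar" = 47 5a 52 61 72 is exactly B = 5 bytes: K' = 47 5a 52 61 72.
K' ⊕ ipad = 71 6c 64 57 44.  K' ⊕ opad = 1b 06 0e 3d 2e.
Inner input = (K'⊕ipad) ∥ m = 71 6c 64 57 44 ∥ e3 13 1c.
Inner hash: sum = 113+108+100+87+68+227+19+28 = 750; mod 256 = 238 → ee.
Outer input = (K'⊕opad) ∥ inner = 1b 06 0e 3d 2e ∥ ee.
Outer hash (tag): sum = 27+6+14+61+46+238 = 392; mod 256 = 136 → 88.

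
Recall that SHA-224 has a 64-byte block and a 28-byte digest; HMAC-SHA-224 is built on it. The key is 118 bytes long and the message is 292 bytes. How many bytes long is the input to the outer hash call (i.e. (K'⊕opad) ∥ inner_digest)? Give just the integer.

Key is 118 > 64 bytes, so it is hashed to 28 bytes then zero-padded to 64: |K'| = 64.
Outer input = (K'⊕opad) ∥ H(inner) → 64 + 28 = 92 bytes.

92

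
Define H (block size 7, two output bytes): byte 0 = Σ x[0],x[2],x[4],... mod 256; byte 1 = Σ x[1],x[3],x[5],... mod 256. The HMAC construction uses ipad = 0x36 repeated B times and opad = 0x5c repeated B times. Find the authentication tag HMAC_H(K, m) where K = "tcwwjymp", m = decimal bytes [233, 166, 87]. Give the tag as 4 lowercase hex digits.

Key "tcwwjymp" = 74 63 77 77 6a 79 6d 70 is 8 bytes > B = 7, so hash it first: H(key) = c2 c3, then zero-pad to 7 bytes: K' = c2 c3 00 00 00 00 00.
K' ⊕ ipad = f4 f5 36 36 36 36 36.  K' ⊕ opad = 9e 9f 5c 5c 5c 5c 5c.
Inner input = (K'⊕ipad) ∥ m = f4 f5 36 36 36 36 36 ∥ e9 a6 57.
Inner hash: even-index sum = 572 mod 256 = 60; odd-index sum = 673 mod 256 = 161 → 3c a1.
Outer input = (K'⊕opad) ∥ inner = 9e 9f 5c 5c 5c 5c 5c ∥ 3c a1.
Outer hash (tag): even-index sum = 595 mod 256 = 83; odd-index sum = 403 mod 256 = 147 → 53 93.

5393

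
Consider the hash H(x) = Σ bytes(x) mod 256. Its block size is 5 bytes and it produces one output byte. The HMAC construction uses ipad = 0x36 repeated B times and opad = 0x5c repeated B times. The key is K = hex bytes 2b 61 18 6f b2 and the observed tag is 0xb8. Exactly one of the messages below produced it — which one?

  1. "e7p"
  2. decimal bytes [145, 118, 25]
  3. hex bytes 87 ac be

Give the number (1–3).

2

Key hex bytes 2b 61 18 6f b2 is exactly B = 5 bytes: K' = 2b 61 18 6f b2.
K' ⊕ ipad = 1d 57 2e 59 84; K' ⊕ opad = 77 3d 44 33 ee.
m1: inner = H(1d 57 2e 59 84 65 37 70) = 8b; tag = H(77 3d 44 33 ee 8b) = a4
m2: inner = H(1d 57 2e 59 84 91 76 19) = 9f; tag = H(77 3d 44 33 ee 9f) = b8 ← matches
m3: inner = H(1d 57 2e 59 84 87 ac be) = 70; tag = H(77 3d 44 33 ee 70) = 89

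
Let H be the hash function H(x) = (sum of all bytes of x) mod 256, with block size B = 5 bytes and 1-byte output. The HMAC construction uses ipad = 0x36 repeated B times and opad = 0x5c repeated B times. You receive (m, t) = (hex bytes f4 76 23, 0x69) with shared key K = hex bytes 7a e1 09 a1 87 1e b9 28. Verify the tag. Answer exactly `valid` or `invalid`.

Key hex bytes 7a e1 09 a1 87 1e b9 28 is 8 bytes > B = 5, so hash it first: H(key) = 8b, then zero-pad to 5 bytes: K' = 8b 00 00 00 00.
K' ⊕ ipad = bd 36 36 36 36; K' ⊕ opad = d7 5c 5c 5c 5c.
Inner hash: sum = 189+54+54+54+54+244+118+35 = 802; mod 256 = 34 → 22.
Outer hash (recomputed tag): sum = 215+92+92+92+92+34 = 617; mod 256 = 105 → 69.
Recomputed tag = 69; claimed = 69 → match.

valid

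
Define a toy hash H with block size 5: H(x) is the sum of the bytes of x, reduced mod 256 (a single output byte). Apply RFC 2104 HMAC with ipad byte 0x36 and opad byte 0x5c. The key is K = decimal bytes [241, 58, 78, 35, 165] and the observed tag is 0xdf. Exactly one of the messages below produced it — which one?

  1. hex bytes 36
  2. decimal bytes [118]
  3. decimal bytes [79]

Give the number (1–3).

Key decimal bytes [241, 58, 78, 35, 165] = f1 3a 4e 23 a5 is exactly B = 5 bytes: K' = f1 3a 4e 23 a5.
K' ⊕ ipad = c7 0c 78 15 93; K' ⊕ opad = ad 66 12 7f f9.
m1: inner = H(c7 0c 78 15 93 36) = 29; tag = H(ad 66 12 7f f9 29) = c6
m2: inner = H(c7 0c 78 15 93 76) = 69; tag = H(ad 66 12 7f f9 69) = 06
m3: inner = H(c7 0c 78 15 93 4f) = 42; tag = H(ad 66 12 7f f9 42) = df ← matches

3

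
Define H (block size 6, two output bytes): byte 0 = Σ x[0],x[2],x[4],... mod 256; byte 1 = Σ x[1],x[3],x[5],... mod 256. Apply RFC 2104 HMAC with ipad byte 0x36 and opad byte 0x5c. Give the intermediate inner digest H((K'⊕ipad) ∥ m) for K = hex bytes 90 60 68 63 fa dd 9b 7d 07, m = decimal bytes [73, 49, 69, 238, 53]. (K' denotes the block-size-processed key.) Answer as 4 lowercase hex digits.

Key hex bytes 90 60 68 63 fa dd 9b 7d 07 is 9 bytes > B = 6, so hash it first: H(key) = 94 1d, then zero-pad to 6 bytes: K' = 94 1d 00 00 00 00.
K' ⊕ ipad = a2 2b 36 36 36 36.
Inner input = a2 2b 36 36 36 36 ∥ 49 31 45 ee 35.
Inner hash: even-index sum = 465 mod 256 = 209; odd-index sum = 438 mod 256 = 182 → d1 b6.

d1b6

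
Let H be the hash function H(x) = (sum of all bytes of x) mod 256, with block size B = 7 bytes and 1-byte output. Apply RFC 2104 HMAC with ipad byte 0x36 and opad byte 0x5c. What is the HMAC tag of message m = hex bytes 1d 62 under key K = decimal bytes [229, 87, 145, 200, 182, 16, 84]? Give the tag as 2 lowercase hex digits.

Key decimal bytes [229, 87, 145, 200, 182, 16, 84] = e5 57 91 c8 b6 10 54 is exactly B = 7 bytes: K' = e5 57 91 c8 b6 10 54.
K' ⊕ ipad = d3 61 a7 fe 80 26 62.  K' ⊕ opad = b9 0b cd 94 ea 4c 08.
Inner input = (K'⊕ipad) ∥ m = d3 61 a7 fe 80 26 62 ∥ 1d 62.
Inner hash: sum = 211+97+167+254+128+38+98+29+98 = 1120; mod 256 = 96 → 60.
Outer input = (K'⊕opad) ∥ inner = b9 0b cd 94 ea 4c 08 ∥ 60.
Outer hash (tag): sum = 185+11+205+148+234+76+8+96 = 963; mod 256 = 195 → c3.

c3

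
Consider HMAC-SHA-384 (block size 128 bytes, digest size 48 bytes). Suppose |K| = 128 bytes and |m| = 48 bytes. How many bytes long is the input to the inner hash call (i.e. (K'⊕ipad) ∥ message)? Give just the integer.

Key is 128 ≤ 128 bytes, zero-padded: |K'| = 128.
Inner input = (K'⊕ipad) ∥ m → 128 + 48 = 176 bytes.

176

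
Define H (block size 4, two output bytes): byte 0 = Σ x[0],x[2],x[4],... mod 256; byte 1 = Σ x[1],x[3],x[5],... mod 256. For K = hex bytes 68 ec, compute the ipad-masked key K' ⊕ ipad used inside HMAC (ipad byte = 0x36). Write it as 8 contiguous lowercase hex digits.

5eda3636

Key hex bytes 68 ec is 2 bytes ≤ B = 4; zero-pad to 4 bytes: K' = 68 ec 00 00.
XOR each byte with 0x36: 68⊕36=5e, ec⊕36=da, 00⊕36=36, 00⊕36=36.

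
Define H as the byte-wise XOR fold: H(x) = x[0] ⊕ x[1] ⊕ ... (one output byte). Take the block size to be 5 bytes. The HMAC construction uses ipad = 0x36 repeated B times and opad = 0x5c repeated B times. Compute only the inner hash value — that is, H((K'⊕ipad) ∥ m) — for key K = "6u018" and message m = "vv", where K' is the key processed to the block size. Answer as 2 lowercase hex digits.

4c

Key "6u018" = 36 75 30 31 38 is exactly B = 5 bytes: K' = 36 75 30 31 38.
K' ⊕ ipad = 00 43 06 07 0e.
Inner input = 00 43 06 07 0e ∥ 76 76.
Inner hash: XOR 00⊕43⊕06⊕07⊕0e⊕76⊕76 = 4c.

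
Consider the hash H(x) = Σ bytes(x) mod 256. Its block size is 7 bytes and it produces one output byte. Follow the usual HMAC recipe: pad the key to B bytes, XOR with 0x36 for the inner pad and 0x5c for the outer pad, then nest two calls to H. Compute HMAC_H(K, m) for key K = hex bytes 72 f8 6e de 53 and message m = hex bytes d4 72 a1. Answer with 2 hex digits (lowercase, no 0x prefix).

57

Key hex bytes 72 f8 6e de 53 is 5 bytes ≤ B = 7; zero-pad to 7 bytes: K' = 72 f8 6e de 53 00 00.
K' ⊕ ipad = 44 ce 58 e8 65 36 36.  K' ⊕ opad = 2e a4 32 82 0f 5c 5c.
Inner input = (K'⊕ipad) ∥ m = 44 ce 58 e8 65 36 36 ∥ d4 72 a1.
Inner hash: sum = 68+206+88+232+101+54+54+212+114+161 = 1290; mod 256 = 10 → 0a.
Outer input = (K'⊕opad) ∥ inner = 2e a4 32 82 0f 5c 5c ∥ 0a.
Outer hash (tag): sum = 46+164+50+130+15+92+92+10 = 599; mod 256 = 87 → 57.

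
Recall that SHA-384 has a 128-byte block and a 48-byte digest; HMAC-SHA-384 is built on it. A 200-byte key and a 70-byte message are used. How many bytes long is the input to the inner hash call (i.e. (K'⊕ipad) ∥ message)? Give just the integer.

198

Key is 200 > 128 bytes, so it is hashed to 48 bytes then zero-padded to 128: |K'| = 128.
Inner input = (K'⊕ipad) ∥ m → 128 + 70 = 198 bytes.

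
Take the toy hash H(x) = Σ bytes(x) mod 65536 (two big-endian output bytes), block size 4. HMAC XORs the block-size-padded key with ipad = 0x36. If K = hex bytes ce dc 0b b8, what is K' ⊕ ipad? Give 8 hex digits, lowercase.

Key hex bytes ce dc 0b b8 is exactly B = 4 bytes: K' = ce dc 0b b8.
XOR each byte with 0x36: ce⊕36=f8, dc⊕36=ea, 0b⊕36=3d, b8⊕36=8e.

f8ea3d8e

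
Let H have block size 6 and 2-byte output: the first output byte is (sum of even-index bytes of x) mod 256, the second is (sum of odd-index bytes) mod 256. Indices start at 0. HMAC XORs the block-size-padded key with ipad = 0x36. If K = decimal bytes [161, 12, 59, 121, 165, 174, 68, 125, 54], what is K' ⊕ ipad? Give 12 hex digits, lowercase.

cd8636363636

Key decimal bytes [161, 12, 59, 121, 165, 174, 68, 125, 54] = a1 0c 3b 79 a5 ae 44 7d 36 is 9 bytes > B = 6, so hash it first: H(key) = fb b0, then zero-pad to 6 bytes: K' = fb b0 00 00 00 00.
XOR each byte with 0x36: fb⊕36=cd, b0⊕36=86, 00⊕36=36, 00⊕36=36, 00⊕36=36, 00⊕36=36.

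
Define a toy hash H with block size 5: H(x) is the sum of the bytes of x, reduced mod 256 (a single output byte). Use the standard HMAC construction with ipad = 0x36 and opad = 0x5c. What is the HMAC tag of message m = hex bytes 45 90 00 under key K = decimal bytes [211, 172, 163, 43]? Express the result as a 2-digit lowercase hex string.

Key decimal bytes [211, 172, 163, 43] = d3 ac a3 2b is 4 bytes ≤ B = 5; zero-pad to 5 bytes: K' = d3 ac a3 2b 00.
K' ⊕ ipad = e5 9a 95 1d 36.  K' ⊕ opad = 8f f0 ff 77 5c.
Inner input = (K'⊕ipad) ∥ m = e5 9a 95 1d 36 ∥ 45 90 00.
Inner hash: sum = 229+154+149+29+54+69+144+0 = 828; mod 256 = 60 → 3c.
Outer input = (K'⊕opad) ∥ inner = 8f f0 ff 77 5c ∥ 3c.
Outer hash (tag): sum = 143+240+255+119+92+60 = 909; mod 256 = 141 → 8d.

8d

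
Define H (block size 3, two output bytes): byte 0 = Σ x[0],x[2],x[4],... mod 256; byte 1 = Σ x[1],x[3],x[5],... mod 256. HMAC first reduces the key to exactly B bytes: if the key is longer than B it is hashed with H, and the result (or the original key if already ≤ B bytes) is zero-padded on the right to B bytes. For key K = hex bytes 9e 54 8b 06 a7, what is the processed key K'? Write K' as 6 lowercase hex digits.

|K| = 5 > B = 3, so first hash the key.
H(K): even-index sum = 464 mod 256 = 208; odd-index sum = 90 mod 256 = 90 → d0 5a.
Zero-pad H(K) = d0 5a to 3 bytes: K' = d0 5a 00.

d05a00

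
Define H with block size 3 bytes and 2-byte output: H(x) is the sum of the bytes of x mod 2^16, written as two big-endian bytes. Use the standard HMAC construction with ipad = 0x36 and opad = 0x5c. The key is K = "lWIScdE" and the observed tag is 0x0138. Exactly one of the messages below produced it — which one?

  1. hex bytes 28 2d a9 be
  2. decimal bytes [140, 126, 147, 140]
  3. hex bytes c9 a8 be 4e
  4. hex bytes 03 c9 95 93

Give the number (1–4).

Key "lWIScdE" = 6c 57 49 53 63 64 45 is 7 bytes > B = 3, so hash it first: H(key) = 02 6b, then zero-pad to 3 bytes: K' = 02 6b 00.
K' ⊕ ipad = 34 5d 36; K' ⊕ opad = 5e 37 5c.
m1: inner = H(34 5d 36 28 2d a9 be) = 02 83; tag = H(5e 37 5c 02 83) = 0176
m2: inner = H(34 5d 36 8c 7e 93 8c) = 02 f0; tag = H(5e 37 5c 02 f0) = 01e3
m3: inner = H(34 5d 36 c9 a8 be 4e) = 03 44; tag = H(5e 37 5c 03 44) = 0138 ← matches
m4: inner = H(34 5d 36 03 c9 95 93) = 02 bb; tag = H(5e 37 5c 02 bb) = 01ae

3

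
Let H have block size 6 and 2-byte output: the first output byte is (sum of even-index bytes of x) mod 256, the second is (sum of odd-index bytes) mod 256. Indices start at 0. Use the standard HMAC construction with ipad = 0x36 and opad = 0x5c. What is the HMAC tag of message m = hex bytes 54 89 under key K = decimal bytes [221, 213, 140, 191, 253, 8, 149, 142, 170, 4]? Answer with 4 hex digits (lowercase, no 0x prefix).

Key decimal bytes [221, 213, 140, 191, 253, 8, 149, 142, 170, 4] = dd d5 8c bf fd 08 95 8e aa 04 is 10 bytes > B = 6, so hash it first: H(key) = a5 2e, then zero-pad to 6 bytes: K' = a5 2e 00 00 00 00.
K' ⊕ ipad = 93 18 36 36 36 36.  K' ⊕ opad = f9 72 5c 5c 5c 5c.
Inner input = (K'⊕ipad) ∥ m = 93 18 36 36 36 36 ∥ 54 89.
Inner hash: even-index sum = 339 mod 256 = 83; odd-index sum = 269 mod 256 = 13 → 53 0d.
Outer input = (K'⊕opad) ∥ inner = f9 72 5c 5c 5c 5c ∥ 53 0d.
Outer hash (tag): even-index sum = 516 mod 256 = 4; odd-index sum = 311 mod 256 = 55 → 04 37.

0437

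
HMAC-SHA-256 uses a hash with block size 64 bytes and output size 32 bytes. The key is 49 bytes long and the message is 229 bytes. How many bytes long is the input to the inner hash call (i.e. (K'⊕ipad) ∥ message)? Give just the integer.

Key is 49 ≤ 64 bytes, zero-padded: |K'| = 64.
Inner input = (K'⊕ipad) ∥ m → 64 + 229 = 293 bytes.

293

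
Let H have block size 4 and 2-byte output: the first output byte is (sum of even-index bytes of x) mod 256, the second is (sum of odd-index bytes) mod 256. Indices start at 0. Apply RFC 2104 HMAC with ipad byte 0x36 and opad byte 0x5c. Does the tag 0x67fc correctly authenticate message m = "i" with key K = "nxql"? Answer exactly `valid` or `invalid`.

valid

Key "nxql" = 6e 78 71 6c is exactly B = 4 bytes: K' = 6e 78 71 6c.
K' ⊕ ipad = 58 4e 47 5a; K' ⊕ opad = 32 24 2d 30.
Inner hash: even-index sum = 264 mod 256 = 8; odd-index sum = 168 mod 256 = 168 → 08 a8.
Outer hash (recomputed tag): even-index sum = 103 mod 256 = 103; odd-index sum = 252 mod 256 = 252 → 67 fc.
Recomputed tag = 67fc; claimed = 67fc → match.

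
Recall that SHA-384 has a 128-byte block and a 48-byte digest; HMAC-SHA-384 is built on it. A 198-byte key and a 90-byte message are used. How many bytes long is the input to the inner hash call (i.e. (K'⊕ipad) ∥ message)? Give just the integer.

218

Key is 198 > 128 bytes, so it is hashed to 48 bytes then zero-padded to 128: |K'| = 128.
Inner input = (K'⊕ipad) ∥ m → 128 + 90 = 218 bytes.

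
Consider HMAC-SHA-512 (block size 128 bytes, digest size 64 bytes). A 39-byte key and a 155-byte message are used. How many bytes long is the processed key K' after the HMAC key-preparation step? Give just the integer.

Key is 39 ≤ 128 bytes, zero-padded: |K'| = 128.

128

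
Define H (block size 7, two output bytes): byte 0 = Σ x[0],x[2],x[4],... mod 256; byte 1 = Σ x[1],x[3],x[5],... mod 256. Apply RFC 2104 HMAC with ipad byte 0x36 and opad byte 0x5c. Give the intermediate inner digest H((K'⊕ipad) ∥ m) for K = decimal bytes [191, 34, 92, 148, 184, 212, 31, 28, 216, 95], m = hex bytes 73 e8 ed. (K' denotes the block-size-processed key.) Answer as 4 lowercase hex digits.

86ff

Key decimal bytes [191, 34, 92, 148, 184, 212, 31, 28, 216, 95] = bf 22 5c 94 b8 d4 1f 1c d8 5f is 10 bytes > B = 7, so hash it first: H(key) = ca 05, then zero-pad to 7 bytes: K' = ca 05 00 00 00 00 00.
K' ⊕ ipad = fc 33 36 36 36 36 36.
Inner input = fc 33 36 36 36 36 36 ∥ 73 e8 ed.
Inner hash: even-index sum = 646 mod 256 = 134; odd-index sum = 511 mod 256 = 255 → 86 ff.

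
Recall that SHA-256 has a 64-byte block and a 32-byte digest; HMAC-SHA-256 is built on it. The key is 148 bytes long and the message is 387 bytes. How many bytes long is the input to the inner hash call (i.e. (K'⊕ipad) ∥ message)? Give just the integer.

451

Key is 148 > 64 bytes, so it is hashed to 32 bytes then zero-padded to 64: |K'| = 64.
Inner input = (K'⊕ipad) ∥ m → 64 + 387 = 451 bytes.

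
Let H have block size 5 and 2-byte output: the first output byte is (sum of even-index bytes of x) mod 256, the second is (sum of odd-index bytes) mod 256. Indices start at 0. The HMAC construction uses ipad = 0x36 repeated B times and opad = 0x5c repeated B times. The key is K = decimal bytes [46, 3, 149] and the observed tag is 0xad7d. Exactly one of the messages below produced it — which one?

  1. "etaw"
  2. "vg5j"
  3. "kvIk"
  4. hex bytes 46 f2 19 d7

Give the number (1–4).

2

Key decimal bytes [46, 3, 149] = 2e 03 95 is 3 bytes ≤ B = 5; zero-pad to 5 bytes: K' = 2e 03 95 00 00.
K' ⊕ ipad = 18 35 a3 36 36; K' ⊕ opad = 72 5f c9 5c 5c.
m1: inner = H(18 35 a3 36 36 65 74 61 77) = dc 31; tag = H(72 5f c9 5c 5c dc 31) = c897
m2: inner = H(18 35 a3 36 36 76 67 35 6a) = c2 16; tag = H(72 5f c9 5c 5c c2 16) = ad7d ← matches
m3: inner = H(18 35 a3 36 36 6b 76 49 6b) = d2 1f; tag = H(72 5f c9 5c 5c d2 1f) = b68d
m4: inner = H(18 35 a3 36 36 46 f2 19 d7) = ba ca; tag = H(72 5f c9 5c 5c ba ca) = 6175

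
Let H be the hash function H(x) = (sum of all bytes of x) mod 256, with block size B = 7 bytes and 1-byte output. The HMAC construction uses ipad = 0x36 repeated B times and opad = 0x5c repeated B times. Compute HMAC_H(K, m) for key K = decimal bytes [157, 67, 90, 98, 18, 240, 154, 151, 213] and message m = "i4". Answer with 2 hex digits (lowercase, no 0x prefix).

Key decimal bytes [157, 67, 90, 98, 18, 240, 154, 151, 213] = 9d 43 5a 62 12 f0 9a 97 d5 is 9 bytes > B = 7, so hash it first: H(key) = a4, then zero-pad to 7 bytes: K' = a4 00 00 00 00 00 00.
K' ⊕ ipad = 92 36 36 36 36 36 36.  K' ⊕ opad = f8 5c 5c 5c 5c 5c 5c.
Inner input = (K'⊕ipad) ∥ m = 92 36 36 36 36 36 36 ∥ 69 34.
Inner hash: sum = 146+54+54+54+54+54+54+105+52 = 627; mod 256 = 115 → 73.
Outer input = (K'⊕opad) ∥ inner = f8 5c 5c 5c 5c 5c 5c ∥ 73.
Outer hash (tag): sum = 248+92+92+92+92+92+92+115 = 915; mod 256 = 147 → 93.

93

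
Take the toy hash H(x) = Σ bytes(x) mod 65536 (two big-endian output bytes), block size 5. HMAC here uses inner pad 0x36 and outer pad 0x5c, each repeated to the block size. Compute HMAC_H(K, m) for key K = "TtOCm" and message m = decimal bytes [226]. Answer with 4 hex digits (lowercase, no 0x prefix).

Key "TtOCm" = 54 74 4f 43 6d is exactly B = 5 bytes: K' = 54 74 4f 43 6d.
K' ⊕ ipad = 62 42 79 75 5b.  K' ⊕ opad = 08 28 13 1f 31.
Inner input = (K'⊕ipad) ∥ m = 62 42 79 75 5b ∥ e2.
Inner hash: sum = 98+66+121+117+91+226 = 719 → 02 cf.
Outer input = (K'⊕opad) ∥ inner = 08 28 13 1f 31 ∥ 02 cf.
Outer hash (tag): sum = 8+40+19+31+49+2+207 = 356 → 01 64.

0164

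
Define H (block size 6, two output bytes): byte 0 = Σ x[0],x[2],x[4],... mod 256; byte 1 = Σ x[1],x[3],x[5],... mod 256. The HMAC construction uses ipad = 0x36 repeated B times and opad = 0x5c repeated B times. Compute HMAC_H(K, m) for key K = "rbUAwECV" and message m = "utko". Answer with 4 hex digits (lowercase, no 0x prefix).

9871

Key "rbUAwECV" = 72 62 55 41 77 45 43 56 is 8 bytes > B = 6, so hash it first: H(key) = 81 3e, then zero-pad to 6 bytes: K' = 81 3e 00 00 00 00.
K' ⊕ ipad = b7 08 36 36 36 36.  K' ⊕ opad = dd 62 5c 5c 5c 5c.
Inner input = (K'⊕ipad) ∥ m = b7 08 36 36 36 36 ∥ 75 74 6b 6f.
Inner hash: even-index sum = 515 mod 256 = 3; odd-index sum = 343 mod 256 = 87 → 03 57.
Outer input = (K'⊕opad) ∥ inner = dd 62 5c 5c 5c 5c ∥ 03 57.
Outer hash (tag): even-index sum = 408 mod 256 = 152; odd-index sum = 369 mod 256 = 113 → 98 71.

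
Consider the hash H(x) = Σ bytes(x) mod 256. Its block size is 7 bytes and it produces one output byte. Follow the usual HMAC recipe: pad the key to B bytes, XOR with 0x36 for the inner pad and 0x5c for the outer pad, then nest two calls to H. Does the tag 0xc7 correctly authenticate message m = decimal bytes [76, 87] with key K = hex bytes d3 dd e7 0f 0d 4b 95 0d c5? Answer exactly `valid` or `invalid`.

Key hex bytes d3 dd e7 0f 0d 4b 95 0d c5 is 9 bytes > B = 7, so hash it first: H(key) = 65, then zero-pad to 7 bytes: K' = 65 00 00 00 00 00 00.
K' ⊕ ipad = 53 36 36 36 36 36 36; K' ⊕ opad = 39 5c 5c 5c 5c 5c 5c.
Inner hash: sum = 83+54+54+54+54+54+54+76+87 = 570; mod 256 = 58 → 3a.
Outer hash (recomputed tag): sum = 57+92+92+92+92+92+92+58 = 667; mod 256 = 155 → 9b.
Recomputed tag = 9b; claimed = c7 → mismatch.

invalid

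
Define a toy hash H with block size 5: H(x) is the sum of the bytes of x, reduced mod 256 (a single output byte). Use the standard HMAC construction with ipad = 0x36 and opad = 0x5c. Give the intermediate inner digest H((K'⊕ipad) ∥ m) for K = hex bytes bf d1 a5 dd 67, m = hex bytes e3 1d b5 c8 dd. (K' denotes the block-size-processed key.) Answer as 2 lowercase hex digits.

Key hex bytes bf d1 a5 dd 67 is exactly B = 5 bytes: K' = bf d1 a5 dd 67.
K' ⊕ ipad = 89 e7 93 eb 51.
Inner input = 89 e7 93 eb 51 ∥ e3 1d b5 c8 dd.
Inner hash: sum = 137+231+147+235+81+227+29+181+200+221 = 1689; mod 256 = 153 → 99.

99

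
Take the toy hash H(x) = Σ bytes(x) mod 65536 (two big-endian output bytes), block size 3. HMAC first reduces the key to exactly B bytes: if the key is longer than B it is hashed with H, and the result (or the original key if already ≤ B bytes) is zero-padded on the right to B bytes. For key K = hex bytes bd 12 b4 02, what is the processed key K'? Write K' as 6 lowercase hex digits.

|K| = 4 > B = 3, so first hash the key.
H(K): sum = 189+18+180+2 = 389 → 01 85.
Zero-pad H(K) = 01 85 to 3 bytes: K' = 01 85 00.

018500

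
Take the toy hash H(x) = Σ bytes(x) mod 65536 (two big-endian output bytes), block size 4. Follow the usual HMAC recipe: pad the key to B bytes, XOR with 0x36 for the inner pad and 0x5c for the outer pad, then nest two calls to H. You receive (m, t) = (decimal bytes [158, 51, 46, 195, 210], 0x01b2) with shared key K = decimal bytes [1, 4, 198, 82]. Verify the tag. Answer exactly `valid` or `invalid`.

valid

Key decimal bytes [1, 4, 198, 82] = 01 04 c6 52 is exactly B = 4 bytes: K' = 01 04 c6 52.
K' ⊕ ipad = 37 32 f0 64; K' ⊕ opad = 5d 58 9a 0e.
Inner hash: sum = 55+50+240+100+158+51+46+195+210 = 1105 → 04 51.
Outer hash (recomputed tag): sum = 93+88+154+14+4+81 = 434 → 01 b2.
Recomputed tag = 01b2; claimed = 01b2 → match.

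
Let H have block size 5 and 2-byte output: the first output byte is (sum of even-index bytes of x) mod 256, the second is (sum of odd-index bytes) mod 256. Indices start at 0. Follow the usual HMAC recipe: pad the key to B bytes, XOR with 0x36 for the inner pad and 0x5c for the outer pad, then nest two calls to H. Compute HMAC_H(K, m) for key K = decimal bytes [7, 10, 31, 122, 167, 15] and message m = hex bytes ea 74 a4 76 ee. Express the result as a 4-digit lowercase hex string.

Key decimal bytes [7, 10, 31, 122, 167, 15] = 07 0a 1f 7a a7 0f is 6 bytes > B = 5, so hash it first: H(key) = cd 93, then zero-pad to 5 bytes: K' = cd 93 00 00 00.
K' ⊕ ipad = fb a5 36 36 36.  K' ⊕ opad = 91 cf 5c 5c 5c.
Inner input = (K'⊕ipad) ∥ m = fb a5 36 36 36 ∥ ea 74 a4 76 ee.
Inner hash: even-index sum = 593 mod 256 = 81; odd-index sum = 855 mod 256 = 87 → 51 57.
Outer input = (K'⊕opad) ∥ inner = 91 cf 5c 5c 5c ∥ 51 57.
Outer hash (tag): even-index sum = 416 mod 256 = 160; odd-index sum = 380 mod 256 = 124 → a0 7c.

a07c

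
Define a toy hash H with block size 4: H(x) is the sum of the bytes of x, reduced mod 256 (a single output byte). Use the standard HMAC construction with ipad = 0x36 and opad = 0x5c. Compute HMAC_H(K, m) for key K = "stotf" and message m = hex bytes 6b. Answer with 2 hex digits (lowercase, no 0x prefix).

93

Key "stotf" = 73 74 6f 74 66 is 5 bytes > B = 4, so hash it first: H(key) = 30, then zero-pad to 4 bytes: K' = 30 00 00 00.
K' ⊕ ipad = 06 36 36 36.  K' ⊕ opad = 6c 5c 5c 5c.
Inner input = (K'⊕ipad) ∥ m = 06 36 36 36 ∥ 6b.
Inner hash: sum = 6+54+54+54+107 = 275; mod 256 = 19 → 13.
Outer input = (K'⊕opad) ∥ inner = 6c 5c 5c 5c ∥ 13.
Outer hash (tag): sum = 108+92+92+92+19 = 403; mod 256 = 147 → 93.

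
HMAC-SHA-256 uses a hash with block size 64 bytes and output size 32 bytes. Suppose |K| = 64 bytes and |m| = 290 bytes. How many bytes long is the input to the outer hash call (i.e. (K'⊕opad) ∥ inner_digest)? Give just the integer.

96

Key is 64 ≤ 64 bytes, zero-padded: |K'| = 64.
Outer input = (K'⊕opad) ∥ H(inner) → 64 + 32 = 96 bytes.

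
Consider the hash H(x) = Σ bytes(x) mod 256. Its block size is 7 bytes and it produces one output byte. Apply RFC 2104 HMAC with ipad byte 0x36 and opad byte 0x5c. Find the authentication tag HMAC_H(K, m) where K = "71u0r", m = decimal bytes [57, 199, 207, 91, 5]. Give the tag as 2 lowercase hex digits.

Key "71u0r" = 37 31 75 30 72 is 5 bytes ≤ B = 7; zero-pad to 7 bytes: K' = 37 31 75 30 72 00 00.
K' ⊕ ipad = 01 07 43 06 44 36 36.  K' ⊕ opad = 6b 6d 29 6c 2e 5c 5c.
Inner input = (K'⊕ipad) ∥ m = 01 07 43 06 44 36 36 ∥ 39 c7 cf 5b 05.
Inner hash: sum = 1+7+67+6+68+54+54+57+199+207+91+5 = 816; mod 256 = 48 → 30.
Outer input = (K'⊕opad) ∥ inner = 6b 6d 29 6c 2e 5c 5c ∥ 30.
Outer hash (tag): sum = 107+109+41+108+46+92+92+48 = 643; mod 256 = 131 → 83.

83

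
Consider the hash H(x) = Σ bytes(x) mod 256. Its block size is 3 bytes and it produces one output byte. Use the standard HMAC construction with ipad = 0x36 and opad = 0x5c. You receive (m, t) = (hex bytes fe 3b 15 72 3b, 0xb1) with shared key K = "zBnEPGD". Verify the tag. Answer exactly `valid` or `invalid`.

valid

Key "zBnEPGD" = 7a 42 6e 45 50 47 44 is 7 bytes > B = 3, so hash it first: H(key) = 4a, then zero-pad to 3 bytes: K' = 4a 00 00.
K' ⊕ ipad = 7c 36 36; K' ⊕ opad = 16 5c 5c.
Inner hash: sum = 124+54+54+254+59+21+114+59 = 739; mod 256 = 227 → e3.
Outer hash (recomputed tag): sum = 22+92+92+227 = 433; mod 256 = 177 → b1.
Recomputed tag = b1; claimed = b1 → match.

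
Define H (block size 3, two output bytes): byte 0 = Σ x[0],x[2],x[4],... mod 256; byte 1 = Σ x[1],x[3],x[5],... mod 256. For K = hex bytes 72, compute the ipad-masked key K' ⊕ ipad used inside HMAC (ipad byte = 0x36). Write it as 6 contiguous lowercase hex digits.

Key hex bytes 72 is 1 byte ≤ B = 3; zero-pad to 3 bytes: K' = 72 00 00.
XOR each byte with 0x36: 72⊕36=44, 00⊕36=36, 00⊕36=36.

443636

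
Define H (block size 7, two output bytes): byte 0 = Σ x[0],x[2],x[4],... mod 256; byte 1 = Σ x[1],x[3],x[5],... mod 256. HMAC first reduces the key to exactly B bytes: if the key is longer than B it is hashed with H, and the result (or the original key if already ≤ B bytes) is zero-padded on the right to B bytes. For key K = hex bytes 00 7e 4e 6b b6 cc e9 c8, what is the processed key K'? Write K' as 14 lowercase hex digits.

|K| = 8 > B = 7, so first hash the key.
H(K): even-index sum = 493 mod 256 = 237; odd-index sum = 637 mod 256 = 125 → ed 7d.
Zero-pad H(K) = ed 7d to 7 bytes: K' = ed 7d 00 00 00 00 00.

ed7d0000000000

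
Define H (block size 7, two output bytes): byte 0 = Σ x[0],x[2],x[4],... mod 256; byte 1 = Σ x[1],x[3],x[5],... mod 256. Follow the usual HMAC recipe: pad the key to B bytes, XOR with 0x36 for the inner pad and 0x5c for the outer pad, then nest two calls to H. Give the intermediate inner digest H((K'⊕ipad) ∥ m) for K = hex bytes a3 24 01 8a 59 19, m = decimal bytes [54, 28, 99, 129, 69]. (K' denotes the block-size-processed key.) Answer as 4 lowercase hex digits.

Key hex bytes a3 24 01 8a 59 19 is 6 bytes ≤ B = 7; zero-pad to 7 bytes: K' = a3 24 01 8a 59 19 00.
K' ⊕ ipad = 95 12 37 bc 6f 2f 36.
Inner input = 95 12 37 bc 6f 2f 36 ∥ 36 1c 63 81 45.
Inner hash: even-index sum = 526 mod 256 = 14; odd-index sum = 475 mod 256 = 219 → 0e db.

0edb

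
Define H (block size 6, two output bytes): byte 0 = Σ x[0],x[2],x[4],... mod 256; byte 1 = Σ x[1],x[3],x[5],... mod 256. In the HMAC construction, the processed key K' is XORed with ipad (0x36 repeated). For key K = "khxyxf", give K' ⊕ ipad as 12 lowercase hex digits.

Key "khxyxf" = 6b 68 78 79 78 66 is exactly B = 6 bytes: K' = 6b 68 78 79 78 66.
XOR each byte with 0x36: 6b⊕36=5d, 68⊕36=5e, 78⊕36=4e, 79⊕36=4f, 78⊕36=4e, 66⊕36=50.

5d5e4e4f4e50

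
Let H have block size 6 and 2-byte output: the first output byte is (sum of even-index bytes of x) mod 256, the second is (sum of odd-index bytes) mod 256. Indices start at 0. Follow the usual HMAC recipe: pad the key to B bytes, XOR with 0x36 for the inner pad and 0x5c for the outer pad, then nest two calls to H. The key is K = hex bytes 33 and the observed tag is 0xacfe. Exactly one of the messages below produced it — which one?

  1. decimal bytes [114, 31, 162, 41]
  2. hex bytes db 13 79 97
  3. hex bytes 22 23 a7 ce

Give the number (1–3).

1

Key hex bytes 33 is 1 byte ≤ B = 6; zero-pad to 6 bytes: K' = 33 00 00 00 00 00.
K' ⊕ ipad = 05 36 36 36 36 36; K' ⊕ opad = 6f 5c 5c 5c 5c 5c.
m1: inner = H(05 36 36 36 36 36 72 1f a2 29) = 85 ea; tag = H(6f 5c 5c 5c 5c 5c 85 ea) = acfe ← matches
m2: inner = H(05 36 36 36 36 36 db 13 79 97) = c5 4c; tag = H(6f 5c 5c 5c 5c 5c c5 4c) = ec60
m3: inner = H(05 36 36 36 36 36 22 23 a7 ce) = 3a 93; tag = H(6f 5c 5c 5c 5c 5c 3a 93) = 61a7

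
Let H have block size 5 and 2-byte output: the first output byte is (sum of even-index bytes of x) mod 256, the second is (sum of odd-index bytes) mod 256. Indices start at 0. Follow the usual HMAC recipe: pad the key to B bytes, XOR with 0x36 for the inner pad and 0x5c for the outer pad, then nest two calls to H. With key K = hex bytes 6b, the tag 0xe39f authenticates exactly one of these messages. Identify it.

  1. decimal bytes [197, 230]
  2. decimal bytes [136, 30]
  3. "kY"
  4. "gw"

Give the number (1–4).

Key hex bytes 6b is 1 byte ≤ B = 5; zero-pad to 5 bytes: K' = 6b 00 00 00 00.
K' ⊕ ipad = 5d 36 36 36 36; K' ⊕ opad = 37 5c 5c 5c 5c.
m1: inner = H(5d 36 36 36 36 c5 e6) = af 31; tag = H(37 5c 5c 5c 5c af 31) = 2067
m2: inner = H(5d 36 36 36 36 88 1e) = e7 f4; tag = H(37 5c 5c 5c 5c e7 f4) = e39f ← matches
m3: inner = H(5d 36 36 36 36 6b 59) = 22 d7; tag = H(37 5c 5c 5c 5c 22 d7) = c6da
m4: inner = H(5d 36 36 36 36 67 77) = 40 d3; tag = H(37 5c 5c 5c 5c 40 d3) = c2f8

2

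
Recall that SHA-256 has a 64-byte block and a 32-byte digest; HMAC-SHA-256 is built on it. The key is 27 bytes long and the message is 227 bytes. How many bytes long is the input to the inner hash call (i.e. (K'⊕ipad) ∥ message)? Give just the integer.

291

Key is 27 ≤ 64 bytes, zero-padded: |K'| = 64.
Inner input = (K'⊕ipad) ∥ m → 64 + 227 = 291 bytes.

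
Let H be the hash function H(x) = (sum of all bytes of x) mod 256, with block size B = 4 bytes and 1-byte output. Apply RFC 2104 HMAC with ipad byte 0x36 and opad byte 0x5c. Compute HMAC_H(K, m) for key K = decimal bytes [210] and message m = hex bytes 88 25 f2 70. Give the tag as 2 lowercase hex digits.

Key decimal bytes [210] = d2 is 1 byte ≤ B = 4; zero-pad to 4 bytes: K' = d2 00 00 00.
K' ⊕ ipad = e4 36 36 36.  K' ⊕ opad = 8e 5c 5c 5c.
Inner input = (K'⊕ipad) ∥ m = e4 36 36 36 ∥ 88 25 f2 70.
Inner hash: sum = 228+54+54+54+136+37+242+112 = 917; mod 256 = 149 → 95.
Outer input = (K'⊕opad) ∥ inner = 8e 5c 5c 5c ∥ 95.
Outer hash (tag): sum = 142+92+92+92+149 = 567; mod 256 = 55 → 37.

37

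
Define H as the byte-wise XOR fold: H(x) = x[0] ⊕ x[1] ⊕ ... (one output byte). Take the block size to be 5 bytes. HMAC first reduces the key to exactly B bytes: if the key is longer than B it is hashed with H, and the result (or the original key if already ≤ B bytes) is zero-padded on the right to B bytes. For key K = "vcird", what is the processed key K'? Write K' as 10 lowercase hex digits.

Key "vcird" = 76 63 69 72 64 is exactly B = 5 bytes: K' = 76 63 69 72 64.

7663697264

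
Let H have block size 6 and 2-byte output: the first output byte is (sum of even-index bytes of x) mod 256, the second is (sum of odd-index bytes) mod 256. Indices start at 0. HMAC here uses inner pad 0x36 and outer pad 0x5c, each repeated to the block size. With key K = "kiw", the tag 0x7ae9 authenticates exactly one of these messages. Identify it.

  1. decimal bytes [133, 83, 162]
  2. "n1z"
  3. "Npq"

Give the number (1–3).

2

Key "kiw" = 6b 69 77 is 3 bytes ≤ B = 6; zero-pad to 6 bytes: K' = 6b 69 77 00 00 00.
K' ⊕ ipad = 5d 5f 41 36 36 36; K' ⊕ opad = 37 35 2b 5c 5c 5c.
m1: inner = H(5d 5f 41 36 36 36 85 53 a2) = fb 1e; tag = H(37 35 2b 5c 5c 5c fb 1e) = b90b
m2: inner = H(5d 5f 41 36 36 36 6e 31 7a) = bc fc; tag = H(37 35 2b 5c 5c 5c bc fc) = 7ae9 ← matches
m3: inner = H(5d 5f 41 36 36 36 4e 70 71) = 93 3b; tag = H(37 35 2b 5c 5c 5c 93 3b) = 5128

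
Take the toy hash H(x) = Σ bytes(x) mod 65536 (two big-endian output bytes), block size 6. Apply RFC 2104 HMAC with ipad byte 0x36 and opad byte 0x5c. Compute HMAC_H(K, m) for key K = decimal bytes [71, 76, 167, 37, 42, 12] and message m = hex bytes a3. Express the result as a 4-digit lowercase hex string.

Key decimal bytes [71, 76, 167, 37, 42, 12] = 47 4c a7 25 2a 0c is exactly B = 6 bytes: K' = 47 4c a7 25 2a 0c.
K' ⊕ ipad = 71 7a 91 13 1c 3a.  K' ⊕ opad = 1b 10 fb 79 76 50.
Inner input = (K'⊕ipad) ∥ m = 71 7a 91 13 1c 3a ∥ a3.
Inner hash: sum = 113+122+145+19+28+58+163 = 648 → 02 88.
Outer input = (K'⊕opad) ∥ inner = 1b 10 fb 79 76 50 ∥ 02 88.
Outer hash (tag): sum = 27+16+251+121+118+80+2+136 = 751 → 02 ef.

02ef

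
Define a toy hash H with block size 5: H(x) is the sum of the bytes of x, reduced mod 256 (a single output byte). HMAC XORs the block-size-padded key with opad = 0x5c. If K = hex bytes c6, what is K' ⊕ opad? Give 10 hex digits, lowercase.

9a5c5c5c5c

Key hex bytes c6 is 1 byte ≤ B = 5; zero-pad to 5 bytes: K' = c6 00 00 00 00.
XOR each byte with 0x5c: c6⊕5c=9a, 00⊕5c=5c, 00⊕5c=5c, 00⊕5c=5c, 00⊕5c=5c.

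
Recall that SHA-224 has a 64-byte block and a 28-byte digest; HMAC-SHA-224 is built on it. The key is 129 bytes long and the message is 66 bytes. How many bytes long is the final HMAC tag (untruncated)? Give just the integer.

The tag is one SHA-224 digest: 28 bytes.

28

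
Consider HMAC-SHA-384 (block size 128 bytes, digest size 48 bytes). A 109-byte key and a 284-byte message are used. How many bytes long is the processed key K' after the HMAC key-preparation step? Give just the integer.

Key is 109 ≤ 128 bytes, zero-padded: |K'| = 128.

128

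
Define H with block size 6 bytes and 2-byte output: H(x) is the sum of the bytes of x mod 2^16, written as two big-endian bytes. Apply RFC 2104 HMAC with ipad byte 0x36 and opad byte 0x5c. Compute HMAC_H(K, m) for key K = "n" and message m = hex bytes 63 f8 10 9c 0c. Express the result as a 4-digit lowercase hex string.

027a

Key "n" = 6e is 1 byte ≤ B = 6; zero-pad to 6 bytes: K' = 6e 00 00 00 00 00.
K' ⊕ ipad = 58 36 36 36 36 36.  K' ⊕ opad = 32 5c 5c 5c 5c 5c.
Inner input = (K'⊕ipad) ∥ m = 58 36 36 36 36 36 ∥ 63 f8 10 9c 0c.
Inner hash: sum = 88+54+54+54+54+54+99+248+16+156+12 = 889 → 03 79.
Outer input = (K'⊕opad) ∥ inner = 32 5c 5c 5c 5c 5c ∥ 03 79.
Outer hash (tag): sum = 50+92+92+92+92+92+3+121 = 634 → 02 7a.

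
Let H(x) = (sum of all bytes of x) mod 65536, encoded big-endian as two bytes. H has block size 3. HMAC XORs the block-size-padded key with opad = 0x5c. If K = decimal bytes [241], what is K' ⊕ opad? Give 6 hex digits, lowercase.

ad5c5c

Key decimal bytes [241] = f1 is 1 byte ≤ B = 3; zero-pad to 3 bytes: K' = f1 00 00.
XOR each byte with 0x5c: f1⊕5c=ad, 00⊕5c=5c, 00⊕5c=5c.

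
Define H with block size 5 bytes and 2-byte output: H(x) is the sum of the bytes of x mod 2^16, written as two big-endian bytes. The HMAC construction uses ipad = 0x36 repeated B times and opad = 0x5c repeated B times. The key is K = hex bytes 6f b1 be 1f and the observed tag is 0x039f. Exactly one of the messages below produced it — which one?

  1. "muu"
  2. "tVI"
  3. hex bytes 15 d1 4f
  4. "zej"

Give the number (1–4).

3

Key hex bytes 6f b1 be 1f is 4 bytes ≤ B = 5; zero-pad to 5 bytes: K' = 6f b1 be 1f 00.
K' ⊕ ipad = 59 87 88 29 36; K' ⊕ opad = 33 ed e2 43 5c.
m1: inner = H(59 87 88 29 36 6d 75 75) = 03 1e; tag = H(33 ed e2 43 5c 03 1e) = 02c2
m2: inner = H(59 87 88 29 36 74 56 49) = 02 da; tag = H(33 ed e2 43 5c 02 da) = 037d
m3: inner = H(59 87 88 29 36 15 d1 4f) = 02 fc; tag = H(33 ed e2 43 5c 02 fc) = 039f ← matches
m4: inner = H(59 87 88 29 36 7a 65 6a) = 03 10; tag = H(33 ed e2 43 5c 03 10) = 02b4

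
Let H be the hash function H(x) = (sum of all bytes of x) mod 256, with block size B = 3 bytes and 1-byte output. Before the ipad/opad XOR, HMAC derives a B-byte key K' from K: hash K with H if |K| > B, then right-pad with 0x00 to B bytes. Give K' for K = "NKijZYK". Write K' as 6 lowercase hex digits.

|K| = 7 > B = 3, so first hash the key.
H(K): sum = 78+75+105+106+90+89+75 = 618; mod 256 = 106 → 6a.
Zero-pad H(K) = 6a to 3 bytes: K' = 6a 00 00.

6a0000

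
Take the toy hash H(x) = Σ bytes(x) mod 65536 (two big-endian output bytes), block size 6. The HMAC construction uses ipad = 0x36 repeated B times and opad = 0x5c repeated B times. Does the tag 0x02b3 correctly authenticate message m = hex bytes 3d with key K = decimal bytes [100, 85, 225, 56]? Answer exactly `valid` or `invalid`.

Key decimal bytes [100, 85, 225, 56] = 64 55 e1 38 is 4 bytes ≤ B = 6; zero-pad to 6 bytes: K' = 64 55 e1 38 00 00.
K' ⊕ ipad = 52 63 d7 0e 36 36; K' ⊕ opad = 38 09 bd 64 5c 5c.
Inner hash: sum = 82+99+215+14+54+54+61 = 579 → 02 43.
Outer hash (recomputed tag): sum = 56+9+189+100+92+92+2+67 = 607 → 02 5f.
Recomputed tag = 025f; claimed = 02b3 → mismatch.

invalid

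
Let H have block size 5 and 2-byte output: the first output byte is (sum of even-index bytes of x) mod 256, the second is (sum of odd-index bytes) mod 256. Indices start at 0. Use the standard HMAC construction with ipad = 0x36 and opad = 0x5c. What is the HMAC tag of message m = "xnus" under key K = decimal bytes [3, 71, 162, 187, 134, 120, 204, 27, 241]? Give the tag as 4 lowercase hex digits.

3250

Key decimal bytes [3, 71, 162, 187, 134, 120, 204, 27, 241] = 03 47 a2 bb 86 78 cc 1b f1 is 9 bytes > B = 5, so hash it first: H(key) = e8 95, then zero-pad to 5 bytes: K' = e8 95 00 00 00.
K' ⊕ ipad = de a3 36 36 36.  K' ⊕ opad = b4 c9 5c 5c 5c.
Inner input = (K'⊕ipad) ∥ m = de a3 36 36 36 ∥ 78 6e 75 73.
Inner hash: even-index sum = 555 mod 256 = 43; odd-index sum = 454 mod 256 = 198 → 2b c6.
Outer input = (K'⊕opad) ∥ inner = b4 c9 5c 5c 5c ∥ 2b c6.
Outer hash (tag): even-index sum = 562 mod 256 = 50; odd-index sum = 336 mod 256 = 80 → 32 50.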